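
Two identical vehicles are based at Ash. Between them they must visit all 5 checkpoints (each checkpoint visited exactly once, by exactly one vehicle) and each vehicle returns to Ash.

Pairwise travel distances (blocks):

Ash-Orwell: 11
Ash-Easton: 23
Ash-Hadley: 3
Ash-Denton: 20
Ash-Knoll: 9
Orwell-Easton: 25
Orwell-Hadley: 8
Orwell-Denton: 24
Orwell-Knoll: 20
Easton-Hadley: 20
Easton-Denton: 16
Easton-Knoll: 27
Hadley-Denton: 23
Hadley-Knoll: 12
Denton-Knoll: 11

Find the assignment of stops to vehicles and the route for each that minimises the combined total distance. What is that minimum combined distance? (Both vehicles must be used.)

Try each way of splitting the stops between the two vehicles (each non-empty) and, for each split, find the best tour for each vehicle:
  {Orwell} + {Easton, Hadley, Denton, Knoll}: 22 + 59 = 81
  {Easton} + {Orwell, Hadley, Denton, Knoll}: 46 + 55 = 101
  {Orwell, Easton} + {Hadley, Denton, Knoll}: 59 + 46 = 105
  {Hadley} + {Orwell, Easton, Denton, Knoll}: 6 + 72 = 78
  {Orwell, Hadley} + {Easton, Denton, Knoll}: 22 + 59 = 81
  {Easton, Hadley} + {Orwell, Denton, Knoll}: 46 + 55 = 101
  … (15 splits in total)
Best: vehicle 1 Ash → Hadley → Ash = 6; vehicle 2 Ash → Orwell → Easton → Denton → Knoll → Ash = 72; combined 78.

Minimum combined distance: 78 blocks.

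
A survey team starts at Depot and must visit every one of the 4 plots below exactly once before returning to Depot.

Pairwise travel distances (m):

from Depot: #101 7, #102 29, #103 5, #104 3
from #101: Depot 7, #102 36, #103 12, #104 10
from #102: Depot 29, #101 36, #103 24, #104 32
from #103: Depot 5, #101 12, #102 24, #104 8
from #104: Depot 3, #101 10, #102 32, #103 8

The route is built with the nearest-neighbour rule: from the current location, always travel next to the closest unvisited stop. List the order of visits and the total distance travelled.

Depot → [#104:3 / #103:5 / #101:7 / #102:29] → #104 (3)
#104 → [#103:8 / #101:10 / #102:32] → #103 (8)
#103 → [#101:12 / #102:24] → #101 (12)
#101 → [#102:36] → #102 (36)
Return #102→Depot: 29.
Total = 3 + 8 + 12 + 36 + 29 = 88.

Nearest-neighbour total = 88 m; route Depot → #104 → #103 → #101 → #102 → Depot.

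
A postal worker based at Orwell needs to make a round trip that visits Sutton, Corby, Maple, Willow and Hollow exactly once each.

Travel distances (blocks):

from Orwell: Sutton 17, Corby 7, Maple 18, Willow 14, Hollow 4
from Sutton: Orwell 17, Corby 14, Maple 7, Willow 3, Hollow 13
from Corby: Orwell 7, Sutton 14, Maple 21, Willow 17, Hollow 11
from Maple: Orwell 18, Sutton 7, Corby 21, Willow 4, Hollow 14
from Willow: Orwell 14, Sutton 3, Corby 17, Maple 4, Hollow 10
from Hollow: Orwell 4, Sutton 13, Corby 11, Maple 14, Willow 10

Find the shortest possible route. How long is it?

There are 60 distinct closed tours to check (reversals are equivalent).
Orwell - Sutton - Corby - Maple - Willow - Hollow - Orwell: 17+14+21+4+10+4 = 70
Orwell - Sutton - Corby - Maple - Hollow - Willow - Orwell: 17+14+21+14+10+14 = 90
Orwell - Sutton - Corby - Willow - Maple - Hollow - Orwell: 17+14+17+4+14+4 = 70
Orwell - Sutton - Corby - Willow - Hollow - Maple - Orwell: 17+14+17+10+14+18 = 90
Orwell - Sutton - Corby - Hollow - Maple - Willow - Orwell: 17+14+11+14+4+14 = 74
Orwell - Sutton - Corby - Hollow - Willow - Maple - Orwell: 17+14+11+10+4+18 = 74
Orwell - Sutton - Maple - Corby - Willow - Hollow - Orwell: 17+7+21+17+10+4 = 76
Orwell - Sutton - Maple - Corby - Hollow - Willow - Orwell: 17+7+21+11+10+14 = 80
Orwell - Sutton - Maple - Willow - Corby - Hollow - Orwell: 17+7+4+17+11+4 = 60
Orwell - Sutton - Maple - Willow - Hollow - Corby - Orwell: 17+7+4+10+11+7 = 56
Orwell - Sutton - Maple - Hollow - Corby - Willow - Orwell: 17+7+14+11+17+14 = 80
Orwell - Sutton - Maple - Hollow - Willow - Corby - Orwell: 17+7+14+10+17+7 = 72
Orwell - Sutton - Willow - Corby - Maple - Hollow - Orwell: 17+3+17+21+14+4 = 76
Orwell - Sutton - Willow - Corby - Hollow - Maple - Orwell: 17+3+17+11+14+18 = 80
… (46 more)
Orwell - Corby - Sutton - Maple - Willow - Hollow - Orwell: 7+14+7+4+10+4 = 46  ← best
The minimum is 46.
One optimal route: Orwell → Corby → Sutton → Maple → Willow → Hollow → Orwell (or its reverse).

46 blocks — the shortest possible round trip.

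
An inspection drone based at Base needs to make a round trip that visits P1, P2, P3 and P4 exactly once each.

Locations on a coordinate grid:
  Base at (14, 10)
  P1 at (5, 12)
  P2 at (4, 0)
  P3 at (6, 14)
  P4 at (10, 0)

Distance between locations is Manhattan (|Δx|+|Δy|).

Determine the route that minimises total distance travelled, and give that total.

Base→P1→P2→P3→P4→Base: 11+13+16+18+14 = 72
Base→P1→P2→P4→P3→Base: 11+13+6+18+12 = 60
Base→P1→P3→P2→P4→Base: 11+3+16+6+14 = 50
Base→P1→P3→P4→P2→Base: 11+3+18+6+20 = 58
Base→P1→P4→P2→P3→Base: 11+17+6+16+12 = 62
Base→P1→P4→P3→P2→Base: 11+17+18+16+20 = 82
Base→P2→P1→P3→P4→Base: 20+13+3+18+14 = 68
Base→P2→P1→P4→P3→Base: 20+13+17+18+12 = 80
Base→P2→P3→P1→P4→Base: 20+16+3+17+14 = 70
Base→P2→P4→P1→P3→Base: 20+6+17+3+12 = 58
Base→P3→P1→P2→P4→Base: 12+3+13+6+14 = 48
Base→P3→P2→P1→P4→Base: 12+16+13+17+14 = 72
The minimum is 48.
One optimal route: Base → P3 → P1 → P2 → P4 → Base (or its reverse).

Shortest round trip = 48.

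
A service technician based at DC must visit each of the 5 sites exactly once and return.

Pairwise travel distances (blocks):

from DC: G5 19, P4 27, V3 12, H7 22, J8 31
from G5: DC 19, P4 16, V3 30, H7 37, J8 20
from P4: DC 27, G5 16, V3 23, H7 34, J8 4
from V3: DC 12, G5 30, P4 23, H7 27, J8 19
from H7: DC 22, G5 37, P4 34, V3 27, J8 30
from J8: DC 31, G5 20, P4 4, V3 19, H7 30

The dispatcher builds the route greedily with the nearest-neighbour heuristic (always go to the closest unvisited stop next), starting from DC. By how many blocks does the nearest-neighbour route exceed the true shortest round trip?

DC: V3=12, G5=19, H7=22, P4=27, J8=31 ⇒ V3
V3: J8=19, P4=23, H7=27, G5=30 ⇒ J8
J8: P4=4, G5=20, H7=30 ⇒ P4
P4: G5=16, H7=34 ⇒ G5
G5: H7=37 ⇒ H7
NN route DC → V3 → J8 → P4 → G5 → H7 → DC costs 110.
Optimal: DC → G5 → P4 → J8 → V3 → H7 → DC costs 107 (by enumerating all 60 distinct tours).
Excess = 110 − 107 = 3.

The nearest-neighbour route is 3 blocks longer than optimal.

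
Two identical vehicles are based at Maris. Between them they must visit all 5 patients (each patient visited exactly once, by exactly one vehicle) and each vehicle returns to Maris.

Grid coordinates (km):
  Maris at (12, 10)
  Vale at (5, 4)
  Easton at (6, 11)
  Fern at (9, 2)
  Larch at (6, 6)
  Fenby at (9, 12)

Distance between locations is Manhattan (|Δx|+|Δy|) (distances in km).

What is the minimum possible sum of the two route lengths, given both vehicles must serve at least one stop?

There are 2^4 − 1 = 15 ways to divide the 5 stops into two non-empty groups. For each, the best each vehicle can do is its own shortest tour through its group:
  {Vale} + {Easton, Fern, Larch, Fenby}: 26 + 32 = 58
  {Easton} + {Vale, Fern, Larch, Fenby}: 14 + 34 = 48
  {Vale, Easton} + {Fern, Larch, Fenby}: 28 + 32 = 60
  {Fern} + {Vale, Easton, Larch, Fenby}: 22 + 30 = 52
  {Vale, Fern} + {Easton, Larch, Fenby}: 30 + 24 = 54
  {Easton, Fern} + {Vale, Larch, Fenby}: 30 + 30 = 60
  … (15 splits in total)
  {Vale, Easton, Fern, Larch} + {Fenby}: 32 + 10 = 42  ← best
Best: vehicle 1 Maris → Easton → Larch → Vale → Fern → Maris = 32; vehicle 2 Maris → Fenby → Maris = 10; combined 42.

Minimum combined distance: 42 km.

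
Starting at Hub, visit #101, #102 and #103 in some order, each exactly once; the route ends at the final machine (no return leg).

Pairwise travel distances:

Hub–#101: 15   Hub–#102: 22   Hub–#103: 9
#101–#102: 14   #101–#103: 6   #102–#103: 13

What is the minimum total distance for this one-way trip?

Minimum one-way distance = 29.

There are 3! = 6 possible orderings.
Hub→#101→#102→#103: 15+14+13 = 42
Hub→#101→#103→#102: 15+6+13 = 34
Hub→#102→#101→#103: 22+14+6 = 42
Hub→#102→#103→#101: 22+13+6 = 41
Hub→#103→#101→#102: 9+6+14 = 29
Hub→#103→#102→#101: 9+13+14 = 36
The minimum is 29.
One shortest path: Hub → #103 → #101 → #102.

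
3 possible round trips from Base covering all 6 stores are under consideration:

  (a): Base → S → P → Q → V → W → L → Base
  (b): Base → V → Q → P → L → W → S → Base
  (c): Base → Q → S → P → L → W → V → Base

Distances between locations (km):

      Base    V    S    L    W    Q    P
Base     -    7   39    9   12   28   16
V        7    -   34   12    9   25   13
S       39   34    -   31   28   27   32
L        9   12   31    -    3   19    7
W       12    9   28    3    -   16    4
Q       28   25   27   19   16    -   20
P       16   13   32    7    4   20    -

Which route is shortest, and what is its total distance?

Shortest is (c), total 113 km.

(a): 39 + 32 + 20 + 25 + 9 + 3 + 9 = 137
(b): 7 + 25 + 20 + 7 + 3 + 28 + 39 = 129
(c): 28 + 27 + 32 + 7 + 3 + 9 + 7 = 113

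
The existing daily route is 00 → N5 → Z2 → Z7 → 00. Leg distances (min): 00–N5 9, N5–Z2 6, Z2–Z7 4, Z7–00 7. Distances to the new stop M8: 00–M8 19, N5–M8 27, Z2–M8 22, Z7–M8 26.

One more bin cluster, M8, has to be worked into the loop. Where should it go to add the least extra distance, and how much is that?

Insertion cost between consecutive stops i–j is d(i,M8) + d(M8,j) − d(i,j):
  between 00 and N5: 19 + 27 − 9 = 37
  between N5 and Z2: 27 + 22 − 6 = 43
  between Z2 and Z7: 22 + 26 − 4 = 44
  between Z7 and 00: 26 + 19 − 7 = 38
Cheapest insertion is between 00 and N5, adding 37.
New total = 26 + 37 = 63.

Minimum extra distance: 37 min, inserting M8 between 00 and N5.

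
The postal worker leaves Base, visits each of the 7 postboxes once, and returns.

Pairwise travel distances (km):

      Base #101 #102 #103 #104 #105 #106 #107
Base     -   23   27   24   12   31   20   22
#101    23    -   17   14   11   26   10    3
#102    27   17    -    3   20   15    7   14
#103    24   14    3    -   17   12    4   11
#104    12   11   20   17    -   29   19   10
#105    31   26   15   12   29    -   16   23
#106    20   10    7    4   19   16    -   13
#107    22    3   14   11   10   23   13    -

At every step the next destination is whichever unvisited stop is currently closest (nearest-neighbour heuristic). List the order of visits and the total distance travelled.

Total distance 88 km via the nearest-neighbour route Base → #104 → #107 → #101 → #106 → #103 → #102 → #105 → Base.

Base → [#104:12 / #106:20 / #107:22 / #101:23 / #103:24 / #102:27 / #105:31] → #104 (12)
#104 → [#107:10 / #101:11 / #103:17 / #106:19 / #102:20 / #105:29] → #107 (10)
#107 → [#101:3 / #103:11 / #106:13 / #102:14 / #105:23] → #101 (3)
#101 → [#106:10 / #103:14 / #102:17 / #105:26] → #106 (10)
#106 → [#103:4 / #102:7 / #105:16] → #103 (4)
#103 → [#102:3 / #105:12] → #102 (3)
#102 → [#105:15] → #105 (15)
Return #105→Base: 31.
Total = 12 + 10 + 3 + 10 + 4 + 3 + 15 + 31 = 88.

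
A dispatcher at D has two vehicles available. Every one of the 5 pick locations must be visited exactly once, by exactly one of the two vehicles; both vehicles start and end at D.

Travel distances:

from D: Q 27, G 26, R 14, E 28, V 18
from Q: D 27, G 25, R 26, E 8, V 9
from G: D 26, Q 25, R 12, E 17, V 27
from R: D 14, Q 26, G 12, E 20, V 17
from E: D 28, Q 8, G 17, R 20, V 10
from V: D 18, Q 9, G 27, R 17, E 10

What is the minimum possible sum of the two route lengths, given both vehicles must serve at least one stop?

Try each way of splitting the stops between the two vehicles (each non-empty) and, for each split, find the best tour for each vehicle:
  {Q} + {G, R, E, V}: 54 + 71 = 125
  {G} + {Q, R, E, V}: 52 + 69 = 121
  {Q, G} + {R, E, V}: 78 + 62 = 140
  {R} + {Q, G, E, V}: 28 + 78 = 106
  {Q, R} + {G, E, V}: 67 + 71 = 138
  {G, R} + {Q, E, V}: 52 + 63 = 115
  … (15 splits in total)
Best: vehicle 1 D → R → D = 28; vehicle 2 D → G → E → Q → V → D = 78; combined 106.

Minimum combined distance: 106.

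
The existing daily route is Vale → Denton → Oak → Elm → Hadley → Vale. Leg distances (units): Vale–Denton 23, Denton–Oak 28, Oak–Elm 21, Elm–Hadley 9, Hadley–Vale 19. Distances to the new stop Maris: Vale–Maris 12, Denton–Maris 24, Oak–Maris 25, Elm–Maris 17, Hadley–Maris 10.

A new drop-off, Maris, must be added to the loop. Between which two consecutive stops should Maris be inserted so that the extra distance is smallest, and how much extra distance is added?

Insertion cost between consecutive stops i–j is d(i,Maris) + d(Maris,j) − d(i,j):
  between Vale and Denton: 12 + 24 − 23 = 13
  between Denton and Oak: 24 + 25 − 28 = 21
  between Oak and Elm: 25 + 17 − 21 = 21
  between Elm and Hadley: 17 + 10 − 9 = 18
  between Hadley and Vale: 10 + 12 − 19 = 3
Cheapest insertion is between Hadley and Vale, adding 3.
New total = 100 + 3 = 103.

Adding 3 by placing Maris on the Hadley–Vale leg.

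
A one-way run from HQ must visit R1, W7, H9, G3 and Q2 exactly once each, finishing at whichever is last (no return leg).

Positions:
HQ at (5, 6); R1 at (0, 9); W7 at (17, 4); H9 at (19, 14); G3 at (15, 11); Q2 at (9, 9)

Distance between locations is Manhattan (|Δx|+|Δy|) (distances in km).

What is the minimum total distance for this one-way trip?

There are 5! = 120 possible orderings.
HQ→R1→W7→H9→G3→Q2: 8+22+12+7+8 = 57
HQ→R1→W7→H9→Q2→G3: 8+22+12+15+8 = 65
HQ→R1→W7→G3→H9→Q2: 8+22+9+7+15 = 61
HQ→R1→W7→G3→Q2→H9: 8+22+9+8+15 = 62
HQ→R1→W7→Q2→H9→G3: 8+22+13+15+7 = 65
HQ→R1→W7→Q2→G3→H9: 8+22+13+8+7 = 58
HQ→R1→H9→W7→G3→Q2: 8+24+12+9+8 = 61
HQ→R1→H9→W7→Q2→G3: 8+24+12+13+8 = 65
HQ→R1→H9→G3→W7→Q2: 8+24+7+9+13 = 61
HQ→R1→H9→G3→Q2→W7: 8+24+7+8+13 = 60
HQ→R1→H9→Q2→W7→G3: 8+24+15+13+9 = 69
HQ→R1→H9→Q2→G3→W7: 8+24+15+8+9 = 64
HQ→R1→G3→W7→H9→Q2: 8+17+9+12+15 = 61
HQ→R1→G3→W7→Q2→H9: 8+17+9+13+15 = 62
… (106 more)
HQ→R1→Q2→G3→H9→W7: 8+9+8+7+12 = 44  ← best
The minimum is 44.
One shortest path: HQ → R1 → Q2 → G3 → H9 → W7.

Shortest open route: 44 km.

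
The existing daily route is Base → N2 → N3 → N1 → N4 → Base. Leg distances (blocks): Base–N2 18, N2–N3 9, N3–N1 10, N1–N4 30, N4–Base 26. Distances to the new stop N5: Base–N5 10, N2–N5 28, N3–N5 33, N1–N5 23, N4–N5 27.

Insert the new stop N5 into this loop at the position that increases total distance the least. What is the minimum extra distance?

Adding 11 blocks by placing N5 on the N4–Base leg.

Insertion cost between consecutive stops i–j is d(i,N5) + d(N5,j) − d(i,j):
  between Base and N2: 10 + 28 − 18 = 20
  between N2 and N3: 28 + 33 − 9 = 52
  between N3 and N1: 33 + 23 − 10 = 46
  between N1 and N4: 23 + 27 − 30 = 20
  between N4 and Base: 27 + 10 − 26 = 11
Cheapest insertion is between N4 and Base, adding 11.
New total = 93 + 11 = 104.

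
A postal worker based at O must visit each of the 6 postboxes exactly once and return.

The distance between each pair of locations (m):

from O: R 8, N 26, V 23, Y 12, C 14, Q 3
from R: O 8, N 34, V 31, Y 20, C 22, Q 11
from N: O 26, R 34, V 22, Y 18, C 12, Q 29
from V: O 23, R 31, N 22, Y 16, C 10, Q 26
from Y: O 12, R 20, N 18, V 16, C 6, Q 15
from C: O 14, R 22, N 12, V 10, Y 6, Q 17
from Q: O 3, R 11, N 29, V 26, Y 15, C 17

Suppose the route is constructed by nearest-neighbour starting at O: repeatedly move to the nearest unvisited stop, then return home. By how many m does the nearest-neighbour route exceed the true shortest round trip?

From O: Q=3, R=8, Y=12, C=14, V=23, N=26 → choose Q (3).
From Q: R=11, Y=15, C=17, V=26, N=29 → choose R (11).
From R: Y=20, C=22, V=31, N=34 → choose Y (20).
From Y: C=6, V=16, N=18 → choose C (6).
From C: V=10, N=12 → choose V (10).
From V: N=22 → choose N (22).
NN route O → Q → R → Y → C → V → N → O costs 98.
Optimal: O → R → V → N → C → Y → Q → O costs 97 (by enumerating all 360 distinct tours).
Excess = 98 − 97 = 1.

1 m longer than the optimal tour.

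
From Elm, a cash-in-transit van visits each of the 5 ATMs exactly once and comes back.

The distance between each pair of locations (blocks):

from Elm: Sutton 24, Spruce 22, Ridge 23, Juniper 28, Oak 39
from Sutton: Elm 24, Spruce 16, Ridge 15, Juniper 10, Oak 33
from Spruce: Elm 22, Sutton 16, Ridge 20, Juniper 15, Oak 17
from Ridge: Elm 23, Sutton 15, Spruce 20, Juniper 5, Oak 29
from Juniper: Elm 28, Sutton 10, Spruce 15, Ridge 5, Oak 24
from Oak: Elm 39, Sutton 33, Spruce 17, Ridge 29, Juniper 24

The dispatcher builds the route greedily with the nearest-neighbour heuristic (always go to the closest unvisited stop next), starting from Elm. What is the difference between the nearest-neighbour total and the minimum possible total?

22 blocks longer than the optimal tour.

Elm: Spruce=22, Ridge=23, Sutton=24, Juniper=28, Oak=39 ⇒ Spruce
Spruce: Juniper=15, Sutton=16, Oak=17, Ridge=20 ⇒ Juniper
Juniper: Ridge=5, Sutton=10, Oak=24 ⇒ Ridge
Ridge: Sutton=15, Oak=29 ⇒ Sutton
Sutton: Oak=33 ⇒ Oak
NN route Elm → Spruce → Juniper → Ridge → Sutton → Oak → Elm costs 129.
Optimal: Elm → Sutton → Ridge → Juniper → Oak → Spruce → Elm costs 107 (by enumerating all 60 distinct tours).
Excess = 129 − 107 = 22.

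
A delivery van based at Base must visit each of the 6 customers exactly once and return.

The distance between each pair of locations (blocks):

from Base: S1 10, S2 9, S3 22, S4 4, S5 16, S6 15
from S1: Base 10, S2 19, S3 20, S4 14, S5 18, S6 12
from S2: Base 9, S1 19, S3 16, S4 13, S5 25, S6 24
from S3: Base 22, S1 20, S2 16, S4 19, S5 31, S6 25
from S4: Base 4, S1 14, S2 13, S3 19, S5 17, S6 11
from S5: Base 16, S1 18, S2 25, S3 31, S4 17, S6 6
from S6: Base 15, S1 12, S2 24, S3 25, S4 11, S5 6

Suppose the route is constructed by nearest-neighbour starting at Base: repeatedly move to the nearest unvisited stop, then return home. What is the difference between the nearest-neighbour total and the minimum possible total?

The nearest-neighbour route is 12 blocks longer than optimal.

Base: S4=4, S2=9, S1=10, S6=15, S5=16, S3=22 ⇒ S4
S4: S6=11, S2=13, S1=14, S5=17, S3=19 ⇒ S6
S6: S5=6, S1=12, S2=24, S3=25 ⇒ S5
S5: S1=18, S2=25, S3=31 ⇒ S1
S1: S2=19, S3=20 ⇒ S2
S2: S3=16 ⇒ S3
NN route Base → S4 → S6 → S5 → S1 → S2 → S3 → Base costs 96.
Optimal: Base → S2 → S3 → S1 → S5 → S6 → S4 → Base costs 84 (by enumerating all 360 distinct tours).
Excess = 96 − 84 = 12.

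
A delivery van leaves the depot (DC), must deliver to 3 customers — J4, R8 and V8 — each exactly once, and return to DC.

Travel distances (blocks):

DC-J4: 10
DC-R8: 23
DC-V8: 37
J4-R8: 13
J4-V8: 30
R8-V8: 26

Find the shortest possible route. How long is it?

86 blocks — the shortest possible round trip.

With 3 stops there are 3!/2 = 3 distinct round trips (a route and its reverse cost the same).
DC→J4→R8→V8→DC: 10+13+26+37 = 86
DC→J4→V8→R8→DC: 10+30+26+23 = 89
DC→R8→J4→V8→DC: 23+13+30+37 = 103
The minimum is 86.
One optimal route: DC → J4 → R8 → V8 → DC (or its reverse).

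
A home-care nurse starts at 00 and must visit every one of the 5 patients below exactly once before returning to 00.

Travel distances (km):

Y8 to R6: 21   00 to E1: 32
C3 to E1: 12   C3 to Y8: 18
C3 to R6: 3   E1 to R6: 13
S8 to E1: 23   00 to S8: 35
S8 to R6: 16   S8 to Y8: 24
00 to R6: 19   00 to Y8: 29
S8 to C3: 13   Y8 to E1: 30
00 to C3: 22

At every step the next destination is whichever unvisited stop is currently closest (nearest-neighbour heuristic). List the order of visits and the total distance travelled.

Total distance 110 km via the nearest-neighbour route 00 → R6 → C3 → E1 → S8 → Y8 → 00.

From 00: distances to unvisited — R6=19, C3=22, Y8=29, E1=32, S8=35. Nearest is R6 (19).
From R6: distances to unvisited — C3=3, E1=13, S8=16, Y8=21. Nearest is C3 (3).
From C3: distances to unvisited — E1=12, S8=13, Y8=18. Nearest is E1 (12).
From E1: distances to unvisited — S8=23, Y8=30. Nearest is S8 (23).
From S8: distances to unvisited — Y8=24. Nearest is Y8 (24).
Return Y8→00: 29.
Total = 19 + 3 + 12 + 23 + 24 + 29 = 110.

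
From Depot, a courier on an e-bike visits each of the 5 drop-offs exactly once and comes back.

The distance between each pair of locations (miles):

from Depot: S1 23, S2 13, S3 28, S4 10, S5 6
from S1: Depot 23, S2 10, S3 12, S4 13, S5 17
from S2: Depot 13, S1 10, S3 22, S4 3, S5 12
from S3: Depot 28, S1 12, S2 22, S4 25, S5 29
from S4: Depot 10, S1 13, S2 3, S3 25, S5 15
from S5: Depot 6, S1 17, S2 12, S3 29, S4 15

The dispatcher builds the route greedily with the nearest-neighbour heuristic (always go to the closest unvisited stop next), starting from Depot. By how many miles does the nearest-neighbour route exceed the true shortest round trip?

The nearest-neighbour route is 4 miles longer than optimal.

Depot: S5=6, S4=10, S2=13, S1=23, S3=28 ⇒ S5
S5: S2=12, S4=15, S1=17, S3=29 ⇒ S2
S2: S4=3, S1=10, S3=22 ⇒ S4
S4: S1=13, S3=25 ⇒ S1
S1: S3=12 ⇒ S3
NN route Depot → S5 → S2 → S4 → S1 → S3 → Depot costs 74.
Optimal: Depot → S4 → S2 → S1 → S3 → S5 → Depot costs 70 (by enumerating all 60 distinct tours).
Excess = 74 − 70 = 4.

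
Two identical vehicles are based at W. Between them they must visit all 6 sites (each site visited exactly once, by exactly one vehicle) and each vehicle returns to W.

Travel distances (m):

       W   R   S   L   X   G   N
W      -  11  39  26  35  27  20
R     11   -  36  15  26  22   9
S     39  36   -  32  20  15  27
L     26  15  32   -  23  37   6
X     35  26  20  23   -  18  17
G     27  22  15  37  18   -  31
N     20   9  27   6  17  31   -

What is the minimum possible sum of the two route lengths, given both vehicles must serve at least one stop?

Check every non-empty split of the stops between the two vehicles; for each half take its own optimal tour:
  {R} + {S, L, X, G, N}: 22 + 111 = 133
  {S} + {R, L, X, G, N}: 78 + 94 = 172
  {R, S} + {L, X, G, N}: 86 + 94 = 180
  {L} + {R, S, X, G, N}: 52 + 99 = 151
  {R, L} + {S, X, G, N}: 52 + 99 = 151
  {S, L} + {R, X, G, N}: 97 + 82 = 179
  … (31 splits in total)
Best: vehicle 1 W → R → W = 22; vehicle 2 W → L → N → X → S → G → W = 111; combined 133.

Minimum combined distance: 133 m.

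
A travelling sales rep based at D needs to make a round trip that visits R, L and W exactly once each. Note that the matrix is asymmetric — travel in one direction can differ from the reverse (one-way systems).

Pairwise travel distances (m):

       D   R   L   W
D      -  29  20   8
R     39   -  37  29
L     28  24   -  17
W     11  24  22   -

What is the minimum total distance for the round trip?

Shortest round trip = 84 m.

D-R-L-W-D: 29+37+17+11 = 94
D-R-W-L-D: 29+29+22+28 = 108
D-L-R-W-D: 20+24+29+11 = 84
D-L-W-R-D: 20+17+24+39 = 100
D-W-R-L-D: 8+24+37+28 = 97
D-W-L-R-D: 8+22+24+39 = 93
The minimum is 84.
One optimal route: D → L → R → W → D.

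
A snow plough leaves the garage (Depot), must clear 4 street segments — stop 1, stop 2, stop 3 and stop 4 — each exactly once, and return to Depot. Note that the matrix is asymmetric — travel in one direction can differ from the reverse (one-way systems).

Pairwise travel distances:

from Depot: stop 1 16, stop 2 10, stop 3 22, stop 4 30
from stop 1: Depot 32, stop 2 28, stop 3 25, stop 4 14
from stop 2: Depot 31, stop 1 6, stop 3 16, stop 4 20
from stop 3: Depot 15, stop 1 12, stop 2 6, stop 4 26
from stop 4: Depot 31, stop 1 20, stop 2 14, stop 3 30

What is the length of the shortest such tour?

Minimum total distance: 75.

Depot→stop 1→stop 2→stop 3→stop 4→Depot: 16+28+16+26+31 = 117
Depot→stop 1→stop 2→stop 4→stop 3→Depot: 16+28+20+30+15 = 109
Depot→stop 1→stop 3→stop 2→stop 4→Depot: 16+25+6+20+31 = 98
Depot→stop 1→stop 3→stop 4→stop 2→Depot: 16+25+26+14+31 = 112
Depot→stop 1→stop 4→stop 2→stop 3→Depot: 16+14+14+16+15 = 75
Depot→stop 1→stop 4→stop 3→stop 2→Depot: 16+14+30+6+31 = 97
Depot→stop 2→stop 1→stop 3→stop 4→Depot: 10+6+25+26+31 = 98
Depot→stop 2→stop 1→stop 4→stop 3→Depot: 10+6+14+30+15 = 75
Depot→stop 2→stop 3→stop 1→stop 4→Depot: 10+16+12+14+31 = 83
Depot→stop 2→stop 3→stop 4→stop 1→Depot: 10+16+26+20+32 = 104
Depot→stop 2→stop 4→stop 1→stop 3→Depot: 10+20+20+25+15 = 90
Depot→stop 2→stop 4→stop 3→stop 1→Depot: 10+20+30+12+32 = 104
Depot→stop 3→stop 1→stop 2→stop 4→Depot: 22+12+28+20+31 = 113
Depot→stop 3→stop 1→stop 4→stop 2→Depot: 22+12+14+14+31 = 93
… (10 more)
The minimum is 75.
One optimal route: Depot → stop 1 → stop 4 → stop 2 → stop 3 → Depot.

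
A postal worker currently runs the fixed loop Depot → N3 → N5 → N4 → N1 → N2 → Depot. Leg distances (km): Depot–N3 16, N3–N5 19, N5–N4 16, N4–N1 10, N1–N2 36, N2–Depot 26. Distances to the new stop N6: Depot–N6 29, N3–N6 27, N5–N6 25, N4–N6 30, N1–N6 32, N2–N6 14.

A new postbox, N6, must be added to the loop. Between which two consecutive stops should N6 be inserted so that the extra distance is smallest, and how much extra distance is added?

Insertion cost between consecutive stops i–j is d(i,N6) + d(N6,j) − d(i,j):
  between Depot and N3: 29 + 27 − 16 = 40
  between N3 and N5: 27 + 25 − 19 = 33
  between N5 and N4: 25 + 30 − 16 = 39
  between N4 and N1: 30 + 32 − 10 = 52
  between N1 and N2: 32 + 14 − 36 = 10
  between N2 and Depot: 14 + 29 − 26 = 17
Cheapest insertion is between N1 and N2, adding 10.
New total = 123 + 10 = 133.

Minimum extra distance: 10 km, inserting N6 between N1 and N2.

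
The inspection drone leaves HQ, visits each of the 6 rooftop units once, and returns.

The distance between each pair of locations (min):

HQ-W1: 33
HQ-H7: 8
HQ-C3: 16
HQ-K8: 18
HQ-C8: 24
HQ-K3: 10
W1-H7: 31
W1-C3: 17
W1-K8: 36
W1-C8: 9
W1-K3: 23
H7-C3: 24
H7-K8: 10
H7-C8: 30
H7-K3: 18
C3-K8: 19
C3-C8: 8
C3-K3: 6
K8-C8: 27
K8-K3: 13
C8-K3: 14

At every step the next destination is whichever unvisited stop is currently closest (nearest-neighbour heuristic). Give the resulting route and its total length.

From HQ: distances to unvisited — H7=8, K3=10, C3=16, K8=18, C8=24, W1=33. Nearest is H7 (8).
From H7: distances to unvisited — K8=10, K3=18, C3=24, C8=30, W1=31. Nearest is K8 (10).
From K8: distances to unvisited — K3=13, C3=19, C8=27, W1=36. Nearest is K3 (13).
From K3: distances to unvisited — C3=6, C8=14, W1=23. Nearest is C3 (6).
From C3: distances to unvisited — C8=8, W1=17. Nearest is C8 (8).
From C8: distances to unvisited — W1=9. Nearest is W1 (9).
Return W1→HQ: 33.
Total = 8 + 10 + 13 + 6 + 8 + 9 + 33 = 87.

87 min along HQ → H7 → K8 → K3 → C3 → C8 → W1 → HQ.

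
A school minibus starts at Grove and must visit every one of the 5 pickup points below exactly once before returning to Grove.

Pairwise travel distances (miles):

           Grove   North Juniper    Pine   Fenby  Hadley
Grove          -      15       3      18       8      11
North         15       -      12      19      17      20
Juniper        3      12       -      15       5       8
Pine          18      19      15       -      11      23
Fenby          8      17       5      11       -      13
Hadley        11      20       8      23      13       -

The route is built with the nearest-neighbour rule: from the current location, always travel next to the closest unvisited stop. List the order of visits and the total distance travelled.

Nearest-neighbour total = 69 miles; route Grove → Juniper → Fenby → Pine → North → Hadley → Grove.

At Grove the remaining stops are Juniper 3, Fenby 8, Hadley 11, North 15, Pine 18; go to Juniper.
At Juniper the remaining stops are Fenby 5, Hadley 8, North 12, Pine 15; go to Fenby.
At Fenby the remaining stops are Pine 11, Hadley 13, North 17; go to Pine.
At Pine the remaining stops are North 19, Hadley 23; go to North.
At North the remaining stops are Hadley 20; go to Hadley.
Return Hadley→Grove: 11.
Total = 3 + 5 + 11 + 19 + 20 + 11 = 69.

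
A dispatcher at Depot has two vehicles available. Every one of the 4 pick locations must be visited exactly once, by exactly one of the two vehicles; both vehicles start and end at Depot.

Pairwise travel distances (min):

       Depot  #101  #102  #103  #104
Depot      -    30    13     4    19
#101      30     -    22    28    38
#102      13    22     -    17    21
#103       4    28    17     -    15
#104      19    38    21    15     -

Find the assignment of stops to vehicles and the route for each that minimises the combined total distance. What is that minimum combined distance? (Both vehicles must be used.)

There are 2^3 − 1 = 7 ways to divide the 4 stops into two non-empty groups. For each, the best each vehicle can do is its own shortest tour through its group:
  {#101} + {#102, #103, #104}: 60 + 53 = 113
  {#102} + {#101, #103, #104}: 26 + 87 = 113
  {#101, #102} + {#103, #104}: 65 + 38 = 103
  {#103} + {#101, #102, #104}: 8 + 92 = 100
  {#101, #103} + {#102, #104}: 62 + 53 = 115
  {#102, #103} + {#101, #104}: 34 + 87 = 121
  … (7 splits in total)
Best: vehicle 1 Depot → #103 → Depot = 8; vehicle 2 Depot → #101 → #102 → #104 → Depot = 92; combined 100.

100 min — the smallest possible combined total.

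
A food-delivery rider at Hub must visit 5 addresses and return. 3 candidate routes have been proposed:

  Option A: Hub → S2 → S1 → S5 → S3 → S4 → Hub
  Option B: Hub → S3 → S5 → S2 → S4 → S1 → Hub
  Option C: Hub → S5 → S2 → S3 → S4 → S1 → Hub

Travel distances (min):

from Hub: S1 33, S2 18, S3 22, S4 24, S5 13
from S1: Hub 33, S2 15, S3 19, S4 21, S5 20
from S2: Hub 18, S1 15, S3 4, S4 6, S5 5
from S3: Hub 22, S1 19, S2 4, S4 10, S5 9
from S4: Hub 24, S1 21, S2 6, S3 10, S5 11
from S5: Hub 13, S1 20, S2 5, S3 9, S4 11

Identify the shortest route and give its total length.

Option A: 18 + 15 + 20 + 9 + 10 + 24 = 96
Option B: 22 + 9 + 5 + 6 + 21 + 33 = 96
Option C: 13 + 5 + 4 + 10 + 21 + 33 = 86

Shortest is Option C, total 86 min.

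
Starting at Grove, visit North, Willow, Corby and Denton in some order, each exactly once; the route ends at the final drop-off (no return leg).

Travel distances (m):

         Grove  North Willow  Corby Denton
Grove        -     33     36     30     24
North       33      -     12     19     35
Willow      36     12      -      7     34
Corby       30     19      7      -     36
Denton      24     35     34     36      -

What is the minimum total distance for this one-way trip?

There are 4! = 24 possible orderings.
Grove → North → Willow → Corby → Denton: 33+12+7+36 = 88
Grove → North → Willow → Denton → Corby: 33+12+34+36 = 115
Grove → North → Corby → Willow → Denton: 33+19+7+34 = 93
Grove → North → Corby → Denton → Willow: 33+19+36+34 = 122
Grove → North → Denton → Willow → Corby: 33+35+34+7 = 109
Grove → North → Denton → Corby → Willow: 33+35+36+7 = 111
Grove → Willow → North → Corby → Denton: 36+12+19+36 = 103
Grove → Willow → North → Denton → Corby: 36+12+35+36 = 119
Grove → Willow → Corby → North → Denton: 36+7+19+35 = 97
Grove → Willow → Corby → Denton → North: 36+7+36+35 = 114
Grove → Willow → Denton → North → Corby: 36+34+35+19 = 124
Grove → Willow → Denton → Corby → North: 36+34+36+19 = 125
Grove → Corby → North → Willow → Denton: 30+19+12+34 = 95
Grove → Corby → North → Denton → Willow: 30+19+35+34 = 118
… (10 more)
Grove → Denton → North → Willow → Corby: 24+35+12+7 = 78  ← best
The minimum is 78.
One shortest path: Grove → Denton → North → Willow → Corby.

Minimum one-way distance = 78 m.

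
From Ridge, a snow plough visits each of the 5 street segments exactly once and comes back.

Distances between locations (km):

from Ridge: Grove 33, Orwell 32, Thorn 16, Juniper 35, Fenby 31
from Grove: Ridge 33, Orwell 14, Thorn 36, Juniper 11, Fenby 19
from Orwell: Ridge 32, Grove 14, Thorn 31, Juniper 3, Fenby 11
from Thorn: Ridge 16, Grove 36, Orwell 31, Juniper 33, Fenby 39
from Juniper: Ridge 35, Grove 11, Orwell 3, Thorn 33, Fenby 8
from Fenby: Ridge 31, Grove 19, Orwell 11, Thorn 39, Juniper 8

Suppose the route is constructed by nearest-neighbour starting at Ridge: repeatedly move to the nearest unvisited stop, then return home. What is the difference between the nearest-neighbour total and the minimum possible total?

Excess over optimum: 2 km.

Ridge: Thorn=16, Fenby=31, Orwell=32, Grove=33, Juniper=35 ⇒ Thorn
Thorn: Orwell=31, Juniper=33, Grove=36, Fenby=39 ⇒ Orwell
Orwell: Juniper=3, Fenby=11, Grove=14 ⇒ Juniper
Juniper: Fenby=8, Grove=11 ⇒ Fenby
Fenby: Grove=19 ⇒ Grove
NN route Ridge → Thorn → Orwell → Juniper → Fenby → Grove → Ridge costs 110.
Optimal: Ridge → Thorn → Grove → Orwell → Juniper → Fenby → Ridge costs 108 (by enumerating all 60 distinct tours).
Excess = 110 − 108 = 2.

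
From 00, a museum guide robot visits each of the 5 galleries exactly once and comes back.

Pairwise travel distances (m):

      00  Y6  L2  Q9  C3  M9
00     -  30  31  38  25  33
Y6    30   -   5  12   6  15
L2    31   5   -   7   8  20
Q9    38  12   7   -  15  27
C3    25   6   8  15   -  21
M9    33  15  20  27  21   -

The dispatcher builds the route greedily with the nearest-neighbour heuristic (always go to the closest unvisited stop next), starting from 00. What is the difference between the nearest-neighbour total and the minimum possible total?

The nearest-neighbour route is 3 m longer than optimal.

From 00: C3=25, Y6=30, L2=31, M9=33, Q9=38 → choose C3 (25).
From C3: Y6=6, L2=8, Q9=15, M9=21 → choose Y6 (6).
From Y6: L2=5, Q9=12, M9=15 → choose L2 (5).
From L2: Q9=7, M9=20 → choose Q9 (7).
From Q9: M9=27 → choose M9 (27).
NN route 00 → C3 → Y6 → L2 → Q9 → M9 → 00 costs 103.
Optimal: 00 → C3 → L2 → Q9 → Y6 → M9 → 00 costs 100 (by enumerating all 60 distinct tours).
Excess = 103 − 100 = 3.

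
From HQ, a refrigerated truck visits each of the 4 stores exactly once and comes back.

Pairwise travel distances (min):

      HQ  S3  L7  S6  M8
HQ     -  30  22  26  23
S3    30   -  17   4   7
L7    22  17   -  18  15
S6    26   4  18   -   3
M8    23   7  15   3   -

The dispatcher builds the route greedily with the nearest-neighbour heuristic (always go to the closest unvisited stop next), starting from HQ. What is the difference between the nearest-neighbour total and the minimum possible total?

HQ: L7=22, M8=23, S6=26, S3=30 ⇒ L7
L7: M8=15, S3=17, S6=18 ⇒ M8
M8: S6=3, S3=7 ⇒ S6
S6: S3=4 ⇒ S3
NN route HQ → L7 → M8 → S6 → S3 → HQ costs 74.
Optimal: HQ → L7 → S3 → S6 → M8 → HQ costs 69 (by enumerating all 12 distinct tours).
Excess = 74 − 69 = 5.

5 min longer than the optimal tour.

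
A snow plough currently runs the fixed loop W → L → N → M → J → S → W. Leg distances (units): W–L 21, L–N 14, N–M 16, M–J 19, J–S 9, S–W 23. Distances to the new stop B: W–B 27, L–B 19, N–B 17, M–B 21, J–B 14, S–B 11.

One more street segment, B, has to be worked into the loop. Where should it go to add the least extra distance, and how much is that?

Insertion cost between consecutive stops i–j is d(i,B) + d(B,j) − d(i,j):
  between W and L: 27 + 19 − 21 = 25
  between L and N: 19 + 17 − 14 = 22
  between N and M: 17 + 21 − 16 = 22
  between M and J: 21 + 14 − 19 = 16
  between J and S: 14 + 11 − 9 = 16
  between S and W: 11 + 27 − 23 = 15
Cheapest insertion is between S and W, adding 15.
New total = 102 + 15 = 117.

Minimum extra distance: 15, inserting B between S and W.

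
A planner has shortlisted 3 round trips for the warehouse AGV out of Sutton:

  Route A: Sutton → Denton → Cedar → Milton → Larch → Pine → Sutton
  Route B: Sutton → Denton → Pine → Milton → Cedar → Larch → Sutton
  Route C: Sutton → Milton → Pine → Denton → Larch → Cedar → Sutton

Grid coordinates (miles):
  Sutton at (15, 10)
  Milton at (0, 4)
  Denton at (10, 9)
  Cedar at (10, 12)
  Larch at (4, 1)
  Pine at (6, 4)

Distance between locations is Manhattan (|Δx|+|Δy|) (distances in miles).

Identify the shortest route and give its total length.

Route A: 6 + 3 + 18 + 7 + 5 + 15 = 54
Route B: 6 + 9 + 6 + 18 + 17 + 20 = 76
Route C: 21 + 6 + 9 + 14 + 17 + 7 = 74

54 miles — Route A is the shortest.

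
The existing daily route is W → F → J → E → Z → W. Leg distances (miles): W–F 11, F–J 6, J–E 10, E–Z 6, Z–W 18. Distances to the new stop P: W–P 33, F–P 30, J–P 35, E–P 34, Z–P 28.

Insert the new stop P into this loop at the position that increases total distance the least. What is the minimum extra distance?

Adding 43 miles by placing P on the Z–W leg.

Insertion cost between consecutive stops i–j is d(i,P) + d(P,j) − d(i,j):
  between W and F: 33 + 30 − 11 = 52
  between F and J: 30 + 35 − 6 = 59
  between J and E: 35 + 34 − 10 = 59
  between E and Z: 34 + 28 − 6 = 56
  between Z and W: 28 + 33 − 18 = 43
Cheapest insertion is between Z and W, adding 43.
New total = 51 + 43 = 94.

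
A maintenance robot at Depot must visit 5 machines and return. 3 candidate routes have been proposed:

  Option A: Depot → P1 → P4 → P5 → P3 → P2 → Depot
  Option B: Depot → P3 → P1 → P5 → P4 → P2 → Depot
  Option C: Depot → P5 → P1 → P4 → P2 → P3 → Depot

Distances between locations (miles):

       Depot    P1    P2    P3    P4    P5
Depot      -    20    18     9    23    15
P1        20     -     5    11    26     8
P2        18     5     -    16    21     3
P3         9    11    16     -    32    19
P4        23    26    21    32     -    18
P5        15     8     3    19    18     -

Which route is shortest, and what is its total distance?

Shortest is Option B, total 85 miles.

Option A: 20 + 26 + 18 + 19 + 16 + 18 = 117
Option B: 9 + 11 + 8 + 18 + 21 + 18 = 85
Option C: 15 + 8 + 26 + 21 + 16 + 9 = 95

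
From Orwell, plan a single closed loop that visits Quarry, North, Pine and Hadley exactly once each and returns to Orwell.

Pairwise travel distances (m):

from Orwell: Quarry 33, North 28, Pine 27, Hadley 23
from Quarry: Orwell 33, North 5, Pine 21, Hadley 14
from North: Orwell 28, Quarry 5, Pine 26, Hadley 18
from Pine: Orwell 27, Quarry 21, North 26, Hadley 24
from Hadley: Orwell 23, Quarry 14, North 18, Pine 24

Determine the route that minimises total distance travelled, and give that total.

Minimum total distance: 94 m.

There are 12 distinct closed tours to check (reversals are equivalent).
Orwell → Quarry → North → Pine → Hadley → Orwell: 33+5+26+24+23 = 111
Orwell → Quarry → North → Hadley → Pine → Orwell: 33+5+18+24+27 = 107
Orwell → Quarry → Pine → North → Hadley → Orwell: 33+21+26+18+23 = 121
Orwell → Quarry → Pine → Hadley → North → Orwell: 33+21+24+18+28 = 124
Orwell → Quarry → Hadley → North → Pine → Orwell: 33+14+18+26+27 = 118
Orwell → Quarry → Hadley → Pine → North → Orwell: 33+14+24+26+28 = 125
Orwell → North → Quarry → Pine → Hadley → Orwell: 28+5+21+24+23 = 101
Orwell → North → Quarry → Hadley → Pine → Orwell: 28+5+14+24+27 = 98
Orwell → North → Pine → Quarry → Hadley → Orwell: 28+26+21+14+23 = 112
Orwell → North → Hadley → Quarry → Pine → Orwell: 28+18+14+21+27 = 108
Orwell → Pine → Quarry → North → Hadley → Orwell: 27+21+5+18+23 = 94
Orwell → Pine → North → Quarry → Hadley → Orwell: 27+26+5+14+23 = 95
The minimum is 94.
One optimal route: Orwell → Pine → Quarry → North → Hadley → Orwell (or its reverse).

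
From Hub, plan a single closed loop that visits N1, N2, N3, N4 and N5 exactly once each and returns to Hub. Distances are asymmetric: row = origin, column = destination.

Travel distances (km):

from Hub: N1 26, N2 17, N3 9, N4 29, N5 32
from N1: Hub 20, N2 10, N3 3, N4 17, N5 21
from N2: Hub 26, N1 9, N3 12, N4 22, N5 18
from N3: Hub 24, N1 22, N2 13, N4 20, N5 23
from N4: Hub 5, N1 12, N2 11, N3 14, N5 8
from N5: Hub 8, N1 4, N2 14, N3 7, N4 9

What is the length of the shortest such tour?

Minimum total distance: 64 km.

Hub → N1 → N2 → N3 → N4 → N5 → Hub: 26+10+12+20+8+8 = 84
Hub → N1 → N2 → N3 → N5 → N4 → Hub: 26+10+12+23+9+5 = 85
Hub → N1 → N2 → N4 → N3 → N5 → Hub: 26+10+22+14+23+8 = 103
Hub → N1 → N2 → N4 → N5 → N3 → Hub: 26+10+22+8+7+24 = 97
Hub → N1 → N2 → N5 → N3 → N4 → Hub: 26+10+18+7+20+5 = 86
Hub → N1 → N2 → N5 → N4 → N3 → Hub: 26+10+18+9+14+24 = 101
Hub → N1 → N3 → N2 → N4 → N5 → Hub: 26+3+13+22+8+8 = 80
Hub → N1 → N3 → N2 → N5 → N4 → Hub: 26+3+13+18+9+5 = 74
Hub → N1 → N3 → N4 → N2 → N5 → Hub: 26+3+20+11+18+8 = 86
Hub → N1 → N3 → N4 → N5 → N2 → Hub: 26+3+20+8+14+26 = 97
Hub → N1 → N3 → N5 → N2 → N4 → Hub: 26+3+23+14+22+5 = 93
Hub → N1 → N3 → N5 → N4 → N2 → Hub: 26+3+23+9+11+26 = 98
Hub → N1 → N4 → N2 → N3 → N5 → Hub: 26+17+11+12+23+8 = 97
Hub → N1 → N4 → N2 → N5 → N3 → Hub: 26+17+11+18+7+24 = 103
… (106 more)
Hub → N3 → N2 → N1 → N4 → N5 → Hub: 9+13+9+17+8+8 = 64  ← best
The minimum is 64.
One optimal route: Hub → N3 → N2 → N1 → N4 → N5 → Hub.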